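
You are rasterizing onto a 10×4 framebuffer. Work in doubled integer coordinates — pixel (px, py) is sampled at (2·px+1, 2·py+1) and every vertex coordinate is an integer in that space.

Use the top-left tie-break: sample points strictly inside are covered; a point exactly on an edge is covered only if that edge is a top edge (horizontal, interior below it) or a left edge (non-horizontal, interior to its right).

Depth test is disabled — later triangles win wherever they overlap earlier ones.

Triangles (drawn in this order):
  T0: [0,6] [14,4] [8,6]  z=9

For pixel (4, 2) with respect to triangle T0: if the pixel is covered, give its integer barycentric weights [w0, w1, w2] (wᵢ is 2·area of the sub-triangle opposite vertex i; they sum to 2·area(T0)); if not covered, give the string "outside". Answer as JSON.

T0:
  2·area = 16
  edge (0, 6)→(14, 4): d=(14,-2) top-left  bias=+0
  edge (14, 4)→(8, 6): d=(-6,2) right/bottom  bias=-1
  edge (8, 6)→(0, 6): d=(-8,0) right/bottom  bias=-1
    (8,1)@(17, 3): e=[-8,0,24] → ·  [on edge]
    (3,2)@(7, 5): e=[0,8,8] → █  [on edge]
    (4,2)@(9, 5): e=[4,4,8] → █
    (5,2)@(11, 5): e=[8,0,8] → ·  [on edge]
    (2,3)@(5, 7): e=[24,0,-8] → ·  [on edge]
    (3,3)@(7, 7): e=[28,-4,-8] → ·
    (4,3)@(9, 7): e=[32,-8,-8] → ·
  covered (2 px):
    · · · · · · · · · ·
    · · · · · · · · · ·
    · · · █ █ · · · · ·
    · · · · · · · · · ·

Final: [4,8,4]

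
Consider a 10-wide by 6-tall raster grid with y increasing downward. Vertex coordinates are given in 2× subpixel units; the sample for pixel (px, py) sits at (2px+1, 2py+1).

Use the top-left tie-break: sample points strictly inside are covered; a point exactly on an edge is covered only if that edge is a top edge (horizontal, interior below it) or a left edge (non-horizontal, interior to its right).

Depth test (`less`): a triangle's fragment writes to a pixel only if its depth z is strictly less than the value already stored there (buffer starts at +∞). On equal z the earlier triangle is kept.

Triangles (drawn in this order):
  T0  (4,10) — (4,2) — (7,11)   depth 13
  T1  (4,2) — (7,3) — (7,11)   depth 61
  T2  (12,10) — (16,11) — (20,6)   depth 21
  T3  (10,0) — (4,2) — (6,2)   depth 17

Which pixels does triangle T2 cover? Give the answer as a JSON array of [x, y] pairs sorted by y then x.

T0:
  2·area = 24
  edge (4, 10)→(4, 2): d=(0,-8) top-left  bias=+0
  edge (4, 2)→(7, 11): d=(3,9) right/bottom  bias=-1
  edge (7, 11)→(4, 10): d=(-3,-1) top-left  bias=+0
    (2,2)@(5, 5): e=[8,0,16] → .  [on edge]
    (2,3)@(5, 7): e=[8,6,10] → X
    (3,3)@(7, 7): e=[24,-12,12] → .
    (0,4)@(1, 9): e=[-24,48,0] → .  [on edge]
    (2,4)@(5, 9): e=[8,12,4] → X
    (3,4)@(7, 9): e=[24,-6,6] → .
    (2,5)@(5, 11): e=[8,18,-2] → .
    (3,5)@(7, 11): e=[24,0,0] → .  [on edge]
  covered (2 px):
    . . . . . . . . . .
    . . . . . . . . . .
    . . . . . . . . . .
    . . X . . . . . . .
    . . X . . . . . . .
    . . . . . . . . . .
T1:
  2·area = 24
  edge (4, 2)→(7, 3): d=(3,1) right/bottom  bias=-1
  edge (7, 3)→(7, 11): d=(0,8) right/bottom  bias=-1
  edge (7, 11)→(4, 2): d=(-3,-9) top-left  bias=+0
    (0,0)@(1, 1): e=[0,48,-24] → .  [on edge]
    (3,0)@(7, 1): e=[-6,0,30] → .  [on edge]
    (2,1)@(5, 3): e=[2,16,6] → X
    (3,1)@(7, 3): e=[0,0,24] → .  [on edge]
    (2,2)@(5, 5): e=[8,16,0] → X  [on edge]
    (3,2)@(7, 5): e=[6,0,18] → .  [on edge]
    (6,2)@(13, 5): e=[0,-48,72] → .  [on edge]
    (2,3)@(5, 7): e=[14,16,-6] → .
    (3,3)@(7, 7): e=[12,0,12] → .  [on edge]
    (9,3)@(19, 7): e=[0,-96,120] → .  [on edge]
    (3,4)@(7, 9): e=[18,0,6] → .  [on edge]
    (3,5)@(7, 11): e=[24,0,0] → .  [on edge]
  covered (2 px):
    . . . . . . . . . .
    . . X . . . . . . .
    . . X . . . . . . .
    . . . . . . . . . .
    . . . . . . . . . .
    . . . . . . . . . .
T2:
  2·area = 24  (B↔C swapped to make it positive)
  edge (12, 10)→(20, 6): d=(8,-4) top-left  bias=+0
  edge (20, 6)→(16, 11): d=(-4,5) right/bottom  bias=-1
  edge (16, 11)→(12, 10): d=(-4,-1) top-left  bias=+0
    (9,3)@(19, 7): e=[4,1,19] → X
    (7,4)@(15, 9): e=[4,13,7] → X
    (8,4)@(17, 9): e=[12,3,9] → X
    (9,4)@(19, 9): e=[20,-7,11] → .
    (7,5)@(15, 11): e=[20,5,-1] → .
    (8,5)@(17, 11): e=[28,-5,1] → .
  covered (3 px):
    . . . . . . . . . .
    . . . . . . . . . .
    . . . . . . . . . .
    . . . . . . . . . X
    . . . . . . . X X .
    . . . . . . . . . .
T3:
  2·area = 4  (B↔C swapped to make it positive)
  edge (10, 0)→(6, 2): d=(-4,2) right/bottom  bias=-1
  edge (6, 2)→(4, 2): d=(-2,0) right/bottom  bias=-1
  edge (4, 2)→(10, 0): d=(6,-2) top-left  bias=+0
    (3,0)@(7, 1): e=[2,2,0] → X  [on edge]
    (4,0)@(9, 1): e=[-2,2,4] → .
    (0,1)@(1, 3): e=[6,-2,0] → .  [on edge]
    (3,1)@(7, 3): e=[-6,-2,12] → .
  covered (1 px):
    . . . X . . . . . .
    . . . . . . . . . .
    . . . . . . . . . .
    . . . . . . . . . .
    . . . . . . . . . .
    . . . . . . . . . .

Answer: [[9,3],[7,4],[8,4]]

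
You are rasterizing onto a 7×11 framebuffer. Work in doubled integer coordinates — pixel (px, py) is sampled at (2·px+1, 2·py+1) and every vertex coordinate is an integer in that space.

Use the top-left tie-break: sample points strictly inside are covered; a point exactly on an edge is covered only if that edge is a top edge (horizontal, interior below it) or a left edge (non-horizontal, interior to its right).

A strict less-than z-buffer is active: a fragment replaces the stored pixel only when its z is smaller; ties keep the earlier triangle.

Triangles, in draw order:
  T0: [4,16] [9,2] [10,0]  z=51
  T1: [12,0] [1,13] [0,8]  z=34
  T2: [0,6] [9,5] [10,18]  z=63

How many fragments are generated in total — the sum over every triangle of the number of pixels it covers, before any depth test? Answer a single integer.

T0:
  2·area = 4
  edge (4, 16)→(9, 2): d=(5,-14) top-left  bias=+0
  edge (9, 2)→(10, 0): d=(1,-2) top-left  bias=+0
  edge (10, 0)→(4, 16): d=(-6,16) right/bottom  bias=-1
  covered (0 px):
    · · · · · · ·
    · · · · · · ·
    · · · · · · ·
    · · · · · · ·
    · · · · · · ·
    · · · · · · ·
    · · · · · · ·
    · · · · · · ·
    · · · · · · ·
    · · · · · · ·
    · · · · · · ·
T1:
  2·area = 68
  edge (12, 0)→(1, 13): d=(-11,13) right/bottom  bias=-1
  edge (1, 13)→(0, 8): d=(-1,-5) top-left  bias=+0
  edge (0, 8)→(12, 0): d=(12,-8) top-left  bias=+0
    (5,0)@(11, 1): e=[2,62,4] → #
    (6,0)@(13, 1): e=[-24,72,20] → ·
    (4,1)@(9, 3): e=[6,50,12] → #
    (5,1)@(11, 3): e=[-20,60,28] → ·
    (2,2)@(5, 5): e=[36,28,4] → #
    (3,2)@(7, 5): e=[10,38,20] → #
    (4,2)@(9, 5): e=[-16,48,36] → ·
    (1,3)@(3, 7): e=[40,16,12] → #
    (3,3)@(7, 7): e=[-12,36,44] → ·
    (0,4)@(1, 9): e=[44,4,20] → #
    (2,4)@(5, 9): e=[-8,24,52] → ·
    (0,5)@(1, 11): e=[22,2,44] → #
    (0,6)@(1, 13): e=[0,0,68] → ·  [on edge]
  covered (9 px):
    · · · · · # ·
    · · · · # · ·
    · · # # · · ·
    · # # · · · ·
    # # · · · · ·
    # · · · · · ·
    · · · · · · ·
    · · · · · · ·
    · · · · · · ·
    · · · · · · ·
    · · · · · · ·
T2:
  2·area = 118
  edge (0, 6)→(9, 5): d=(9,-1) top-left  bias=+0
  edge (9, 5)→(10, 18): d=(1,13) right/bottom  bias=-1
  edge (10, 18)→(0, 6): d=(-10,-12) top-left  bias=+0
    (4,2)@(9, 5): e=[0,0,118] → ·  [on edge]
    (0,3)@(1, 7): e=[10,106,2] → #
    (1,3)@(3, 7): e=[12,80,26] → #
    (2,3)@(5, 7): e=[14,54,50] → #
    (3,3)@(7, 7): e=[16,28,74] → #
    (4,3)@(9, 7): e=[18,2,98] → #
    (5,3)@(11, 7): e=[20,-24,122] → ·
    (0,4)@(1, 9): e=[28,108,-18] → ·
    (1,4)@(3, 9): e=[30,82,6] → #
    (5,4)@(11, 9): e=[38,-22,102] → ·
    (1,5)@(3, 11): e=[48,84,-14] → ·
    (2,5)@(5, 11): e=[50,58,10] → #
  covered (15 px):
    · · · · · · ·
    · · · · · · ·
    · · · · · · ·
    # # # # # · ·
    · # # # # · ·
    · · # # # · ·
    · · · # # · ·
    · · · · # · ·
    · · · · · · ·
    · · · · · · ·
    · · · · · · ·

Final: 24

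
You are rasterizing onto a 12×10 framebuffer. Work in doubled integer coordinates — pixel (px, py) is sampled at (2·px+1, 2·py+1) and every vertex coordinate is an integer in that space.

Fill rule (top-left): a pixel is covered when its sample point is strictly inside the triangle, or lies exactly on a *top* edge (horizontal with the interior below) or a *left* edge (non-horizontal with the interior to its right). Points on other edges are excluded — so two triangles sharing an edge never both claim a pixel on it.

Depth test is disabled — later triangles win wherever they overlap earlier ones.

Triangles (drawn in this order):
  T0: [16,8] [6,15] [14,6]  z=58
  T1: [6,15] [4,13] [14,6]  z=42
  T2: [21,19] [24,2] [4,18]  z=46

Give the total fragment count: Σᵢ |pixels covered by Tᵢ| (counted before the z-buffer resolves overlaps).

T0:
  2·area = 34
  edge (16, 8)→(6, 15): d=(-10,7) right/bottom  bias=-1
  edge (6, 15)→(14, 6): d=(8,-9) top-left  bias=+0
  edge (14, 6)→(16, 8): d=(2,2) right/bottom  bias=-1
    (4,0)@(9, 1): e=[119,-85,0] → .  [on edge]
    (5,1)@(11, 3): e=[85,-51,0] → .  [on edge]
    (6,2)@(13, 5): e=[51,-17,0] → .  [on edge]
    (7,3)@(15, 7): e=[17,17,0] → .  [on edge]
    (6,4)@(13, 9): e=[11,15,8] → X
    (7,4)@(15, 9): e=[-3,33,4] → .
    (8,4)@(17, 9): e=[-17,51,0] → .  [on edge]
    (5,5)@(11, 11): e=[5,13,16] → X
    (6,5)@(13, 11): e=[-9,31,12] → .
    (9,5)@(19, 11): e=[-51,85,0] → .  [on edge]
    (5,6)@(11, 13): e=[-15,29,20] → .
    (10,6)@(21, 13): e=[-85,119,0] → .  [on edge]
    (11,7)@(23, 15): e=[-119,153,0] → .  [on edge]
  covered (2 px):
    . . . . . . . . . . . .
    . . . . . . . . . . . .
    . . . . . . . . . . . .
    . . . . . . . . . . . .
    . . . . . . X . . . . .
    . . . . . X . . . . . .
    . . . . . . . . . . . .
    . . . . . . . . . . . .
    . . . . . . . . . . . .
    . . . . . . . . . . . .
T1:
  2·area = 34
  edge (6, 15)→(4, 13): d=(-2,-2) top-left  bias=+0
  edge (4, 13)→(14, 6): d=(10,-7) top-left  bias=+0
  edge (14, 6)→(6, 15): d=(-8,9) right/bottom  bias=-1
    (6,3)@(13, 7): e=[30,3,1] → X
    (7,3)@(15, 7): e=[34,17,-17] → .
    (5,4)@(11, 9): e=[22,9,3] → X
    (6,4)@(13, 9): e=[26,23,-15] → .
    (3,5)@(7, 11): e=[10,1,23] → X
    (4,5)@(9, 11): e=[14,15,5] → X
    (5,5)@(11, 11): e=[18,29,-13] → .
    (2,6)@(5, 13): e=[2,7,25] → X
    (4,6)@(9, 13): e=[10,35,-11] → .
    (2,7)@(5, 15): e=[-2,27,9] → .
    (3,7)@(7, 15): e=[2,41,-9] → .
  covered (6 px):
    . . . . . . . . . . . .
    . . . . . . . . . . . .
    . . . . . . . . . . . .
    . . . . . . X . . . . .
    . . . . . X . . . . . .
    . . . X X . . . . . . .
    . . X X . . . . . . . .
    . . . . . . . . . . . .
    . . . . . . . . . . . .
    . . . . . . . . . . . .
T2:
  2·area = 292  (B↔C swapped to make it positive)
  edge (21, 19)→(4, 18): d=(-17,-1) top-left  bias=+0
  edge (4, 18)→(24, 2): d=(20,-16) top-left  bias=+0
  edge (24, 2)→(21, 19): d=(-3,17) right/bottom  bias=-1
    (11,1)@(23, 3): e=[274,4,14] → X
    (10,2)@(21, 5): e=[238,12,42] → X
    (9,3)@(19, 7): e=[202,20,70] → X
    (8,4)@(17, 9): e=[166,28,98] → X
    (11,4)@(23, 9): e=[172,124,-4] → .
    (6,5)@(13, 11): e=[128,4,160] → X
    (7,5)@(15, 11): e=[130,36,126] → X
    (11,5)@(23, 11): e=[138,164,-10] → .
    (5,6)@(11, 13): e=[92,12,188] → X
    (11,6)@(23, 13): e=[104,204,-16] → .
    (4,7)@(9, 15): e=[56,20,216] → X
    (11,7)@(23, 15): e=[70,244,-22] → .
    (10,9)@(21, 19): e=[0,292,0] → .  [on edge]
  covered (35 px):
    . . . . . . . . . . . .
    . . . . . . . . . . . X
    . . . . . . . . . . X X
    . . . . . . . . . X X X
    . . . . . . . . X X X .
    . . . . . . X X X X X .
    . . . . . X X X X X X .
    . . . . X X X X X X X .
    . . . X X X X X X X X .
    . . . . . . . . . . . .

Result: 43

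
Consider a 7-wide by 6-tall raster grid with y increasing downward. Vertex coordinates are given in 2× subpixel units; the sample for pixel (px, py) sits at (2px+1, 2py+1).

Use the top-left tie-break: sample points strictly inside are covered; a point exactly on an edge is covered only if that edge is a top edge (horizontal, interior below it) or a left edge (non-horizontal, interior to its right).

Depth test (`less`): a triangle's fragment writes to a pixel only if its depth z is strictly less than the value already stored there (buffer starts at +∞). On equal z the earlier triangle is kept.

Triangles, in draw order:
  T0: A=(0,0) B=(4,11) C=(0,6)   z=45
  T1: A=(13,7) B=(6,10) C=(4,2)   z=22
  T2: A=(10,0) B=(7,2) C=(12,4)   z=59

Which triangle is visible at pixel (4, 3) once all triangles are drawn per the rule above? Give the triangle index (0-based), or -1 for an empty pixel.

T0:
  2·area = 24
  edge (0, 0)→(4, 11): d=(4,11) right/bottom  bias=-1
  edge (4, 11)→(0, 6): d=(-4,-5) top-left  bias=+0
  edge (0, 6)→(0, 0): d=(0,-6) top-left  bias=+0
    (0,1)@(1, 3): e=[1,17,6] → #
    (1,1)@(3, 3): e=[-21,27,18] → ·
    (0,2)@(1, 5): e=[9,9,6] → #
    (1,2)@(3, 5): e=[-13,19,18] → ·
    (0,3)@(1, 7): e=[17,1,6] → #
    (1,3)@(3, 7): e=[-5,11,18] → ·
    (0,4)@(1, 9): e=[25,-7,6] → ·
    (1,4)@(3, 9): e=[3,3,18] → #
    (2,4)@(5, 9): e=[-19,13,30] → ·
    (1,5)@(3, 11): e=[11,-5,18] → ·
  covered (4 px):
    · · · · · · ·
    # · · · · · ·
    # · · · · · ·
    # · · · · · ·
    · # · · · · ·
    · · · · · · ·
T1:
  2·area = 62
  edge (13, 7)→(6, 10): d=(-7,3) right/bottom  bias=-1
  edge (6, 10)→(4, 2): d=(-2,-8) top-left  bias=+0
  edge (4, 2)→(13, 7): d=(9,5) right/bottom  bias=-1
    (2,1)@(5, 3): e=[52,6,4] → #
    (3,1)@(7, 3): e=[46,22,-6] → ·
    (2,2)@(5, 5): e=[38,2,22] → #
    (3,2)@(7, 5): e=[32,18,12] → #
    (4,2)@(9, 5): e=[26,34,2] → #
    (5,2)@(11, 5): e=[20,50,-8] → ·
    (2,3)@(5, 7): e=[24,-2,40] → ·
    (3,3)@(7, 7): e=[18,14,30] → #
    (5,3)@(11, 7): e=[6,46,10] → #
    (6,3)@(13, 7): e=[0,62,0] → ·  [on edge]
    (3,4)@(7, 9): e=[4,10,48] → #
    (4,4)@(9, 9): e=[-2,26,38] → ·
  covered (8 px):
    · · · · · · ·
    · · # · · · ·
    · · # # # · ·
    · · · # # # ·
    · · · # · · ·
    · · · · · · ·
T2:
  2·area = 16  (B↔C swapped to make it positive)
  edge (10, 0)→(12, 4): d=(2,4) right/bottom  bias=-1
  edge (12, 4)→(7, 2): d=(-5,-2) top-left  bias=+0
  edge (7, 2)→(10, 0): d=(3,-2) top-left  bias=+0
    (4,0)@(9, 1): e=[6,9,1] → #
    (5,0)@(11, 1): e=[-2,13,5] → ·
    (4,1)@(9, 3): e=[10,-1,7] → ·
    (5,1)@(11, 3): e=[2,3,11] → #
    (6,1)@(13, 3): e=[-6,7,15] → ·
    (5,2)@(11, 5): e=[6,-7,17] → ·
  covered (2 px):
    · · · · # · ·
    · · · · · # ·
    · · · · · · ·
    · · · · · · ·
    · · · · · · ·
    · · · · · · ·

Z-buffer (winner per pixel, '.' = empty):
  . . . . 2 . .
  0 . 1 . . 2 .
  0 . 1 1 1 . .
  0 . . 1 1 1 .
  . 0 . 1 . . .
  . . . . . . .

Answer: 1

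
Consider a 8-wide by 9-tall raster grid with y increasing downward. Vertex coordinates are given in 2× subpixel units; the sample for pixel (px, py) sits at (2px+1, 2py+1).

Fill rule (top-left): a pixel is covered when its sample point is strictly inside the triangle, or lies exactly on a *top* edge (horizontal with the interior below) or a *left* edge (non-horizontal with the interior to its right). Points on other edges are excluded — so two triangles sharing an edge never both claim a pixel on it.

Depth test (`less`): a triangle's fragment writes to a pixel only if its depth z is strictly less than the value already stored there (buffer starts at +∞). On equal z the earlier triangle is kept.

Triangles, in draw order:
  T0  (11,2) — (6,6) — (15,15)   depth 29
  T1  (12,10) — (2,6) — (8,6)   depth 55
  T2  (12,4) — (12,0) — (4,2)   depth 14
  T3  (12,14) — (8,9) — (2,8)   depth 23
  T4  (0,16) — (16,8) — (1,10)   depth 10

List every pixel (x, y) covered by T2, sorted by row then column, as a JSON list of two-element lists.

T0:
  2·area = 81  (B↔C swapped to make it positive)
  edge (11, 2)→(15, 15): d=(4,13) right/bottom  bias=-1
  edge (15, 15)→(6, 6): d=(-9,-9) top-left  bias=+0
  edge (6, 6)→(11, 2): d=(5,-4) top-left  bias=+0
    (0,0)@(1, 1): e=[126,0,-45] → ·  [on edge]
    (1,1)@(3, 3): e=[108,0,-27] → ·  [on edge]
    (5,1)@(11, 3): e=[4,72,5] → #
    (6,1)@(13, 3): e=[-22,90,13] → ·
    (2,2)@(5, 5): e=[90,0,-9] → ·  [on edge]
    (4,2)@(9, 5): e=[38,36,7] → #
    (6,2)@(13, 5): e=[-14,72,23] → ·
    (3,3)@(7, 7): e=[72,0,9] → #  [on edge]
    (6,3)@(13, 7): e=[-6,54,33] → ·
    (3,4)@(7, 9): e=[80,-18,19] → ·
    (4,4)@(9, 9): e=[54,0,27] → #  [on edge]
    (6,4)@(13, 9): e=[2,36,43] → #
    (5,5)@(11, 11): e=[36,0,45] → #  [on edge]
    (6,6)@(13, 13): e=[18,0,63] → #  [on edge]
    (7,7)@(15, 15): e=[0,0,81] → ·  [on edge]
  covered (12 px):
    · · · · · · · ·
    · · · · · # · ·
    · · · · # # · ·
    · · · # # # · ·
    · · · · # # # ·
    · · · · · # # ·
    · · · · · · # ·
    · · · · · · · ·
    · · · · · · · ·
T1:
  2·area = 24
  edge (12, 10)→(2, 6): d=(-10,-4) top-left  bias=+0
  edge (2, 6)→(8, 6): d=(6,0) top-left  bias=+0
  edge (8, 6)→(12, 10): d=(4,4) right/bottom  bias=-1
    (1,0)@(3, 1): e=[54,-30,0] → ·  [on edge]
    (2,1)@(5, 3): e=[42,-18,0] → ·  [on edge]
    (3,2)@(7, 5): e=[30,-6,0] → ·  [on edge]
    (2,3)@(5, 7): e=[2,6,16] → #
    (3,3)@(7, 7): e=[10,6,8] → #
    (4,3)@(9, 7): e=[18,6,0] → ·  [on edge]
    (2,4)@(5, 9): e=[-18,18,24] → ·
    (3,4)@(7, 9): e=[-10,18,16] → ·
    (5,4)@(11, 9): e=[6,18,0] → ·  [on edge]
    (6,5)@(13, 11): e=[-6,30,0] → ·  [on edge]
    (7,6)@(15, 13): e=[-18,42,0] → ·  [on edge]
  covered (2 px):
    · · · · · · · ·
    · · · · · · · ·
    · · · · · · · ·
    · · # # · · · ·
    · · · · · · · ·
    · · · · · · · ·
    · · · · · · · ·
    · · · · · · · ·
    · · · · · · · ·
T2:
  2·area = 32  (B↔C swapped to make it positive)
  edge (12, 4)→(4, 2): d=(-8,-2) top-left  bias=+0
  edge (4, 2)→(12, 0): d=(8,-2) top-left  bias=+0
  edge (12, 0)→(12, 4): d=(0,4) right/bottom  bias=-1
    (4,0)@(9, 1): e=[18,2,12] → #
    (5,0)@(11, 1): e=[22,6,4] → #
    (6,0)@(13, 1): e=[26,10,-4] → ·
    (4,1)@(9, 3): e=[2,18,12] → #
    (6,1)@(13, 3): e=[10,26,-4] → ·
    (4,2)@(9, 5): e=[-14,34,12] → ·
    (5,2)@(11, 5): e=[-10,38,4] → ·
  covered (4 px):
    · · · · # # · ·
    · · · · # # · ·
    · · · · · · · ·
    · · · · · · · ·
    · · · · · · · ·
    · · · · · · · ·
    · · · · · · · ·
    · · · · · · · ·
    · · · · · · · ·
T3:
  2·area = 26  (B↔C swapped to make it positive)
  edge (12, 14)→(2, 8): d=(-10,-6) top-left  bias=+0
  edge (2, 8)→(8, 9): d=(6,1) right/bottom  bias=-1
  edge (8, 9)→(12, 14): d=(4,5) right/bottom  bias=-1
    (2,4)@(5, 9): e=[8,3,15] → #
    (3,4)@(7, 9): e=[20,1,5] → #
    (4,4)@(9, 9): e=[32,-1,-5] → ·
    (2,5)@(5, 11): e=[-12,15,23] → ·
    (3,5)@(7, 11): e=[0,13,13] → #  [on edge]
    (4,5)@(9, 11): e=[12,11,3] → #
    (5,5)@(11, 11): e=[24,9,-7] → ·
    (3,6)@(7, 13): e=[-20,25,21] → ·
    (4,6)@(9, 13): e=[-8,23,11] → ·
    (5,6)@(11, 13): e=[4,21,1] → #
    (6,6)@(13, 13): e=[16,19,-9] → ·
    (5,7)@(11, 15): e=[-16,33,9] → ·
  covered (5 px):
    · · · · · · · ·
    · · · · · · · ·
    · · · · · · · ·
    · · · · · · · ·
    · · # # · · · ·
    · · · # # · · ·
    · · · · · # · ·
    · · · · · · · ·
    · · · · · · · ·
T4:
  2·area = 88  (B↔C swapped to make it positive)
  edge (0, 16)→(1, 10): d=(1,-6) top-left  bias=+0
  edge (1, 10)→(16, 8): d=(15,-2) top-left  bias=+0
  edge (16, 8)→(0, 16): d=(-16,8) right/bottom  bias=-1
    (4,4)@(9, 9): e=[47,1,40] → #
    (5,4)@(11, 9): e=[59,5,24] → #
    (6,4)@(13, 9): e=[71,9,8] → #
    (7,4)@(15, 9): e=[83,13,-8] → ·
    (0,5)@(1, 11): e=[1,15,72] → #
    (1,5)@(3, 11): e=[13,19,56] → #
    (2,5)@(5, 11): e=[25,23,40] → #
    (3,5)@(7, 11): e=[37,27,24] → #
    (5,5)@(11, 11): e=[61,35,-8] → ·
    (6,5)@(13, 11): e=[73,39,-24] → ·
    (0,6)@(1, 13): e=[3,45,40] → #
    (3,6)@(7, 13): e=[39,57,-8] → ·
  covered (12 px):
    · · · · · · · ·
    · · · · · · · ·
    · · · · · · · ·
    · · · · · · · ·
    · · · · # # # ·
    # # # # # · · ·
    # # # · · · · ·
    # · · · · · · ·
    · · · · · · · ·

Answer: [[4,0],[5,0],[4,1],[5,1]]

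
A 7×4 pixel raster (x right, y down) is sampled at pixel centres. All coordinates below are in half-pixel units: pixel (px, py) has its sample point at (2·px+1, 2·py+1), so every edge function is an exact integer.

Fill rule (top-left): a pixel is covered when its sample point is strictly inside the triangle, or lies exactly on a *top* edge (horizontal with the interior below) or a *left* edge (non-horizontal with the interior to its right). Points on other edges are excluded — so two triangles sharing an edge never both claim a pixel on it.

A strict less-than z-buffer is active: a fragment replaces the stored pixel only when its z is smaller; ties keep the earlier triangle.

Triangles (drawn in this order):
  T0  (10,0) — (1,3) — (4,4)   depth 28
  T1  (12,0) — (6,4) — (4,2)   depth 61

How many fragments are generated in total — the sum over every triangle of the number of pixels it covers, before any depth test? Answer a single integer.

T0:
  2·area = 18  (B↔C swapped to make it positive)
  edge (10, 0)→(4, 4): d=(-6,4) right/bottom  bias=-1
  edge (4, 4)→(1, 3): d=(-3,-1) top-left  bias=+0
  edge (1, 3)→(10, 0): d=(9,-3) top-left  bias=+0
    (3,0)@(7, 1): e=[6,12,0] → X  [on edge]
    (4,0)@(9, 1): e=[-2,14,6] → .
    (0,1)@(1, 3): e=[18,0,0] → X  [on edge]
    (1,1)@(3, 3): e=[10,2,6] → X
    (2,1)@(5, 3): e=[2,4,12] → X
    (3,1)@(7, 3): e=[-6,6,18] → .
    (0,2)@(1, 5): e=[6,-6,18] → .
    (1,2)@(3, 5): e=[-2,-4,24] → .
    (2,2)@(5, 5): e=[-10,-2,30] → .
    (3,2)@(7, 5): e=[-18,0,36] → .  [on edge]
    (6,3)@(13, 7): e=[-54,0,72] → .  [on edge]
  covered (4 px):
    . . . X . . .
    X X X . . . .
    . . . . . . .
    . . . . . . .
T1:
  2·area = 20
  edge (12, 0)→(6, 4): d=(-6,4) right/bottom  bias=-1
  edge (6, 4)→(4, 2): d=(-2,-2) top-left  bias=+0
  edge (4, 2)→(12, 0): d=(8,-2) top-left  bias=+0
    (1,0)@(3, 1): e=[30,0,-10] → .  [on edge]
    (4,0)@(9, 1): e=[6,12,2] → X
    (5,0)@(11, 1): e=[-2,16,6] → .
    (2,1)@(5, 3): e=[10,0,10] → X  [on edge]
    (3,1)@(7, 3): e=[2,4,14] → X
    (4,1)@(9, 3): e=[-6,8,18] → .
    (2,2)@(5, 5): e=[-2,-4,26] → .
    (3,2)@(7, 5): e=[-10,0,30] → .  [on edge]
    (4,3)@(9, 7): e=[-30,0,50] → .  [on edge]
  covered (3 px):
    . . . . X . .
    . . X X . . .
    . . . . . . .
    . . . . . . .

Final: 7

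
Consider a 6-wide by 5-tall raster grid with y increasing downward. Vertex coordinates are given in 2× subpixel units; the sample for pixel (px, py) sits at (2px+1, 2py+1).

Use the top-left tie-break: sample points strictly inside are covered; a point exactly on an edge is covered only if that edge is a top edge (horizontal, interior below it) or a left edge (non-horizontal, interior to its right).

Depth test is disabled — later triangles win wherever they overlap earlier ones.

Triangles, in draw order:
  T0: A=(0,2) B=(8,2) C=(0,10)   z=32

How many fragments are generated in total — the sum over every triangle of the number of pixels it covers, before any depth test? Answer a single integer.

T0:
  2·area = 64
  edge (0, 2)→(8, 2): d=(8,0) top-left  bias=+0
  edge (8, 2)→(0, 10): d=(-8,8) right/bottom  bias=-1
  edge (0, 10)→(0, 2): d=(0,-8) top-left  bias=+0
    (4,0)@(9, 1): e=[-8,0,72] → .  [on edge]
    (0,1)@(1, 3): e=[8,48,8] → X
    (1,1)@(3, 3): e=[8,32,24] → X
    (2,1)@(5, 3): e=[8,16,40] → X
    (3,1)@(7, 3): e=[8,0,56] → .  [on edge]
    (0,2)@(1, 5): e=[24,32,8] → X
    (2,2)@(5, 5): e=[24,0,40] → .  [on edge]
    (0,3)@(1, 7): e=[40,16,8] → X
    (1,3)@(3, 7): e=[40,0,24] → .  [on edge]
    (0,4)@(1, 9): e=[56,0,8] → .  [on edge]
  covered (6 px):
    . . . . . .
    X X X . . .
    X X . . . .
    X . . . . .
    . . . . . .

Result: 6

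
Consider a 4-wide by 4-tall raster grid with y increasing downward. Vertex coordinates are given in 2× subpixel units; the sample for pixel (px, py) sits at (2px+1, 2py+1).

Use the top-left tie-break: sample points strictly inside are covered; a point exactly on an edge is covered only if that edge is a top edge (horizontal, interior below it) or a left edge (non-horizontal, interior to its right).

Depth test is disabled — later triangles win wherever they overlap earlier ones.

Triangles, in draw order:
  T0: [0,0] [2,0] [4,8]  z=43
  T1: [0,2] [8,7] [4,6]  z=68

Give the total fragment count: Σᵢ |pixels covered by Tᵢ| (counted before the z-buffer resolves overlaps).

T0:
  2·area = 16
  edge (0, 0)→(2, 0): d=(2,0) top-left  bias=+0
  edge (2, 0)→(4, 8): d=(2,8) right/bottom  bias=-1
  edge (4, 8)→(0, 0): d=(-4,-8) top-left  bias=+0
    (0,0)@(1, 1): e=[2,10,4] → X
    (1,0)@(3, 1): e=[2,-6,20] → .
    (0,1)@(1, 3): e=[6,14,-4] → .
    (1,2)@(3, 5): e=[10,2,4] → X
    (2,2)@(5, 5): e=[10,-14,20] → .
    (1,3)@(3, 7): e=[14,6,-4] → .
  covered (2 px):
    X . . .
    . . . .
    . X . .
    . . . .
T1:
  2·area = 12
  edge (0, 2)→(8, 7): d=(8,5) right/bottom  bias=-1
  edge (8, 7)→(4, 6): d=(-4,-1) top-left  bias=+0
  edge (4, 6)→(0, 2): d=(-4,-4) top-left  bias=+0
    (0,1)@(1, 3): e=[3,9,0] → X  [on edge]
    (1,1)@(3, 3): e=[-7,11,8] → .
    (0,2)@(1, 5): e=[19,1,-8] → .
    (1,2)@(3, 5): e=[9,3,0] → X  [on edge]
    (2,2)@(5, 5): e=[-1,5,8] → .
    (1,3)@(3, 7): e=[25,-5,-8] → .
    (2,3)@(5, 7): e=[15,-3,0] → .  [on edge]
  covered (2 px):
    . . . .
    X . . .
    . X . .
    . . . .

Result: 4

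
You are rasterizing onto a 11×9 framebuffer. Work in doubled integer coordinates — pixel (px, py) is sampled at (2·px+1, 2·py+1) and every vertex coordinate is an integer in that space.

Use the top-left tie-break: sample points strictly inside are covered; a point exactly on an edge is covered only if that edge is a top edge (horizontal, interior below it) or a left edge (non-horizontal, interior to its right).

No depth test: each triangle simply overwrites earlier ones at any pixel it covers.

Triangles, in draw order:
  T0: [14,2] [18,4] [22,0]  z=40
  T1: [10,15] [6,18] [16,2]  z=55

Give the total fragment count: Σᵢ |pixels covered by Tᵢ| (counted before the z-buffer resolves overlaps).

T0:
  2·area = 24  (B↔C swapped to make it positive)
  edge (14, 2)→(22, 0): d=(8,-2) top-left  bias=+0
  edge (22, 0)→(18, 4): d=(-4,4) right/bottom  bias=-1
  edge (18, 4)→(14, 2): d=(-4,-2) top-left  bias=+0
    (9,0)@(19, 1): e=[2,8,14] → #
    (10,0)@(21, 1): e=[6,0,18] → ·  [on edge]
    (8,1)@(17, 3): e=[14,8,2] → #
    (9,1)@(19, 3): e=[18,0,6] → ·  [on edge]
    (8,2)@(17, 5): e=[30,0,-6] → ·  [on edge]
    (7,3)@(15, 7): e=[42,0,-18] → ·  [on edge]
    (6,4)@(13, 9): e=[54,0,-30] → ·  [on edge]
    (5,5)@(11, 11): e=[66,0,-42] → ·  [on edge]
    (4,6)@(9, 13): e=[78,0,-54] → ·  [on edge]
    (3,7)@(7, 15): e=[90,0,-66] → ·  [on edge]
    (2,8)@(5, 17): e=[102,0,-78] → ·  [on edge]
  covered (2 px):
    · · · · · · · · · # ·
    · · · · · · · · # · ·
    · · · · · · · · · · ·
    · · · · · · · · · · ·
    · · · · · · · · · · ·
    · · · · · · · · · · ·
    · · · · · · · · · · ·
    · · · · · · · · · · ·
    · · · · · · · · · · ·
T1:
  2·area = 34
  edge (10, 15)→(6, 18): d=(-4,3) right/bottom  bias=-1
  edge (6, 18)→(16, 2): d=(10,-16) top-left  bias=+0
  edge (16, 2)→(10, 15): d=(-6,13) right/bottom  bias=-1
    (6,3)@(13, 7): e=[23,2,9] → #
    (7,3)@(15, 7): e=[17,34,-17] → ·
    (6,4)@(13, 9): e=[15,22,-3] → ·
    (5,5)@(11, 11): e=[13,10,11] → #
    (6,5)@(13, 11): e=[7,42,-15] → ·
    (5,6)@(11, 13): e=[5,30,-1] → ·
    (4,7)@(9, 15): e=[3,18,13] → #
    (5,7)@(11, 15): e=[-3,50,-13] → ·
    (3,8)@(7, 17): e=[1,6,27] → #
    (4,8)@(9, 17): e=[-5,38,1] → ·
  covered (4 px):
    · · · · · · · · · · ·
    · · · · · · · · · · ·
    · · · · · · · · · · ·
    · · · · · · # · · · ·
    · · · · · · · · · · ·
    · · · · · # · · · · ·
    · · · · · · · · · · ·
    · · · · # · · · · · ·
    · · · # · · · · · · ·

Final: 6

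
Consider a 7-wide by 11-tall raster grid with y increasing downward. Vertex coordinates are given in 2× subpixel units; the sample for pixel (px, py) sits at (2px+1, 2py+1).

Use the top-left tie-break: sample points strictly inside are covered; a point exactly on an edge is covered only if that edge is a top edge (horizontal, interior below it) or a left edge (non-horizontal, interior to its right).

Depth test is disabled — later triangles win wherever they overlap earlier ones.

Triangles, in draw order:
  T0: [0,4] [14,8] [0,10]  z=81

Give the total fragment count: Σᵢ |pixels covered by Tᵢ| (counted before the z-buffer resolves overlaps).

T0:
  2·area = 84
  edge (0, 4)→(14, 8): d=(14,4) right/bottom  bias=-1
  edge (14, 8)→(0, 10): d=(-14,2) right/bottom  bias=-1
  edge (0, 10)→(0, 4): d=(0,-6) top-left  bias=+0
    (0,2)@(1, 5): e=[10,68,6] → █
    (1,2)@(3, 5): e=[2,64,18] → █
    (2,2)@(5, 5): e=[-6,60,30] → ·
    (0,3)@(1, 7): e=[38,40,6] → █
    (2,3)@(5, 7): e=[22,32,30] → █
    (3,3)@(7, 7): e=[14,28,42] → █
    (4,3)@(9, 7): e=[6,24,54] → █
    (5,3)@(11, 7): e=[-2,20,66] → ·
    (0,4)@(1, 9): e=[66,12,6] → █
    (3,4)@(7, 9): e=[42,0,42] → ·  [on edge]
    (4,4)@(9, 9): e=[34,-4,54] → ·
    (0,5)@(1, 11): e=[94,-16,6] → ·
  covered (10 px):
    · · · · · · ·
    · · · · · · ·
    █ █ · · · · ·
    █ █ █ █ █ · ·
    █ █ █ · · · ·
    · · · · · · ·
    · · · · · · ·
    · · · · · · ·
    · · · · · · ·
    · · · · · · ·
    · · · · · · ·

Final: 10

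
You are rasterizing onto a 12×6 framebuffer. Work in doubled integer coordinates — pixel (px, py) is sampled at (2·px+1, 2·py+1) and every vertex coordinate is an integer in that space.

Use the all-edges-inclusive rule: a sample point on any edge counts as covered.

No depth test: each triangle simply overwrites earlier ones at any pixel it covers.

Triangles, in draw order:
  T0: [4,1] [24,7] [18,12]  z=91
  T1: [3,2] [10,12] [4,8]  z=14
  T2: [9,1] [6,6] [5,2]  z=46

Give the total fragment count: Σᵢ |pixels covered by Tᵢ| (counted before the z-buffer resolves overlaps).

T0:
  2·area = 136
  edge (4, 1)→(24, 7): d=(20,6) inclusive
  edge (24, 7)→(18, 12): d=(-6,5) inclusive
  edge (18, 12)→(4, 1): d=(-14,-11) inclusive
    (3,1)@(7, 3): e=[22,109,5] → #
    (4,1)@(9, 3): e=[10,99,27] → #
    (5,1)@(11, 3): e=[-2,89,49] → ·
    (3,2)@(7, 5): e=[62,97,-23] → ·
    (4,2)@(9, 5): e=[50,87,-1] → ·
    (5,2)@(11, 5): e=[38,77,21] → #
    (6,2)@(13, 5): e=[26,67,43] → #
    (7,2)@(15, 5): e=[14,57,65] → #
    (8,2)@(17, 5): e=[2,47,87] → #
    (9,2)@(19, 5): e=[-10,37,109] → ·
    (5,3)@(11, 7): e=[78,65,-7] → ·
    (6,3)@(13, 7): e=[66,55,15] → #
  covered (18 px):
    · · · · · · · · · · · ·
    · · · # # · · · · · · ·
    · · · · · # # # # · · ·
    · · · · · · # # # # # #
    · · · · · · · # # # # ·
    · · · · · · · · # # · ·
T1:
  2·area = 32
  edge (3, 2)→(10, 12): d=(7,10) inclusive
  edge (10, 12)→(4, 8): d=(-6,-4) inclusive
  edge (4, 8)→(3, 2): d=(-1,-6) inclusive
    (2,2)@(5, 5): e=[1,22,9] → #
    (3,2)@(7, 5): e=[-19,30,21] → ·
    (2,3)@(5, 7): e=[15,10,7] → #
    (3,3)@(7, 7): e=[-5,18,19] → ·
    (2,4)@(5, 9): e=[29,-2,5] → ·
    (3,4)@(7, 9): e=[9,6,17] → #
    (4,4)@(9, 9): e=[-11,14,29] → ·
    (3,5)@(7, 11): e=[23,-6,15] → ·
    (4,5)@(9, 11): e=[3,2,27] → #
    (5,5)@(11, 11): e=[-17,10,39] → ·
  covered (4 px):
    · · · · · · · · · · · ·
    · · · · · · · · · · · ·
    · · # · · · · · · · · ·
    · · # · · · · · · · · ·
    · · · # · · · · · · · ·
    · · · · # · · · · · · ·
T2:
  2·area = 17
  edge (9, 1)→(6, 6): d=(-3,5) inclusive
  edge (6, 6)→(5, 2): d=(-1,-4) inclusive
  edge (5, 2)→(9, 1): d=(4,-1) inclusive
    (4,0)@(9, 1): e=[0,17,0] → #  [on edge]
    (5,0)@(11, 1): e=[-10,25,2] → ·
    (0,1)@(1, 3): e=[34,-17,0] → ·  [on edge]
    (3,1)@(7, 3): e=[4,7,6] → #
    (4,1)@(9, 3): e=[-6,15,8] → ·
    (3,2)@(7, 5): e=[-2,5,14] → ·
    (1,5)@(3, 11): e=[0,-17,34] → ·  [on edge]
  covered (2 px):
    · · · · # · · · · · · ·
    · · · # · · · · · · · ·
    · · · · · · · · · · · ·
    · · · · · · · · · · · ·
    · · · · · · · · · · · ·
    · · · · · · · · · · · ·

Answer: 24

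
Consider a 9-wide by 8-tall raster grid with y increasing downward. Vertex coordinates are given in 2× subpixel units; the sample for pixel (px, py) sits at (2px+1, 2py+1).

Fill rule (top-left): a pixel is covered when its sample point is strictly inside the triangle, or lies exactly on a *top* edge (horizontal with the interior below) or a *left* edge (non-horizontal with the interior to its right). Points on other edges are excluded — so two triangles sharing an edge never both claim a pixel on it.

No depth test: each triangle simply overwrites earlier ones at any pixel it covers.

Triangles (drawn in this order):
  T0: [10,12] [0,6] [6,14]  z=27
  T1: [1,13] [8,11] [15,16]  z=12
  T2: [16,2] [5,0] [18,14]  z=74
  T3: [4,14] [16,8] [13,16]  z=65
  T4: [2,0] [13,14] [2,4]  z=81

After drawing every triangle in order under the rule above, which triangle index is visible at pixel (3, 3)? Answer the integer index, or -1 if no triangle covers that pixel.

T0:
  2·area = 44  (B↔C swapped to make it positive)
  edge (10, 12)→(6, 14): d=(-4,2) right/bottom  bias=-1
  edge (6, 14)→(0, 6): d=(-6,-8) top-left  bias=+0
  edge (0, 6)→(10, 12): d=(10,6) right/bottom  bias=-1
    (0,3)@(1, 7): e=[38,2,4] → █
    (1,3)@(3, 7): e=[34,18,-8] → ·
    (0,4)@(1, 9): e=[30,-10,24] → ·
    (1,4)@(3, 9): e=[26,6,12] → █
    (2,4)@(5, 9): e=[22,22,0] → ·  [on edge]
    (1,5)@(3, 11): e=[18,-6,32] → ·
    (2,5)@(5, 11): e=[14,10,20] → █
    (3,5)@(7, 11): e=[10,26,8] → █
    (4,5)@(9, 11): e=[6,42,-4] → ·
    (2,6)@(5, 13): e=[6,-2,40] → ·
    (3,6)@(7, 13): e=[2,14,28] → █
    (4,6)@(9, 13): e=[-2,30,16] → ·
    (7,7)@(15, 15): e=[-22,66,0] → ·  [on edge]
  covered (5 px):
    · · · · · · · · ·
    · · · · · · · · ·
    · · · · · · · · ·
    █ · · · · · · · ·
    · █ · · · · · · ·
    · · █ █ · · · · ·
    · · · █ · · · · ·
    · · · · · · · · ·
T1:
  2·area = 49
  edge (1, 13)→(8, 11): d=(7,-2) top-left  bias=+0
  edge (8, 11)→(15, 16): d=(7,5) right/bottom  bias=-1
  edge (15, 16)→(1, 13): d=(-14,-3) top-left  bias=+0
    (7,4)@(15, 9): e=[0,-49,98] → ·  [on edge]
    (0,6)@(1, 13): e=[0,49,0] → █  [on edge]
    (1,6)@(3, 13): e=[4,39,6] → █
    (2,6)@(5, 13): e=[8,29,12] → █
    (3,6)@(7, 13): e=[12,19,18] → █
    (4,6)@(9, 13): e=[16,9,24] → █
    (5,6)@(11, 13): e=[20,-1,30] → ·
    (0,7)@(1, 15): e=[14,63,-28] → ·
    (1,7)@(3, 15): e=[18,53,-22] → ·
    (2,7)@(5, 15): e=[22,43,-16] → ·
    (3,7)@(7, 15): e=[26,33,-10] → ·
    (4,7)@(9, 15): e=[30,23,-4] → ·
  covered (7 px):
    · · · · · · · · ·
    · · · · · · · · ·
    · · · · · · · · ·
    · · · · · · · · ·
    · · · · · · · · ·
    · · · · · · · · ·
    █ █ █ █ █ · · · ·
    · · · · · █ █ · ·
T2:
  2·area = 128  (B↔C swapped to make it positive)
  edge (16, 2)→(18, 14): d=(2,12) right/bottom  bias=-1
  edge (18, 14)→(5, 0): d=(-13,-14) top-left  bias=+0
  edge (5, 0)→(16, 2): d=(11,2) right/bottom  bias=-1
    (3,0)@(7, 1): e=[106,15,7] → █
    (4,0)@(9, 1): e=[82,43,3] → █
    (5,0)@(11, 1): e=[58,71,-1] → ·
    (3,1)@(7, 3): e=[110,-11,29] → ·
    (4,1)@(9, 3): e=[86,17,25] → █
    (5,1)@(11, 3): e=[62,45,21] → █
    (6,1)@(13, 3): e=[38,73,17] → █
    (7,1)@(15, 3): e=[14,101,13] → █
    (8,1)@(17, 3): e=[-10,129,9] → ·
    (4,2)@(9, 5): e=[90,-9,47] → ·
    (5,2)@(11, 5): e=[66,19,43] → █
    (8,2)@(17, 5): e=[-6,103,31] → ·
  covered (14 px):
    · · · █ █ · · · ·
    · · · · █ █ █ █ ·
    · · · · · █ █ █ ·
    · · · · · · █ █ ·
    · · · · · · · █ █
    · · · · · · · · █
    · · · · · · · · ·
    · · · · · · · · ·
T3:
  2·area = 78
  edge (4, 14)→(16, 8): d=(12,-6) top-left  bias=+0
  edge (16, 8)→(13, 16): d=(-3,8) right/bottom  bias=-1
  edge (13, 16)→(4, 14): d=(-9,-2) top-left  bias=+0
    (7,4)@(15, 9): e=[6,5,67] → █
    (8,4)@(17, 9): e=[18,-11,71] → ·
    (5,5)@(11, 11): e=[6,31,41] → █
    (6,5)@(13, 11): e=[18,15,45] → █
    (7,5)@(15, 11): e=[30,-1,49] → ·
    (3,6)@(7, 13): e=[6,57,15] → █
    (4,6)@(9, 13): e=[18,41,19] → █
    (7,6)@(15, 13): e=[54,-7,31] → ·
    (3,7)@(7, 15): e=[30,51,-3] → ·
    (4,7)@(9, 15): e=[42,35,1] → █
    (7,7)@(15, 15): e=[78,-13,13] → ·
  covered (10 px):
    · · · · · · · · ·
    · · · · · · · · ·
    · · · · · · · · ·
    · · · · · · · · ·
    · · · · · · · █ ·
    · · · · · █ █ · ·
    · · · █ █ █ █ · ·
    · · · · █ █ █ · ·
T4:
  2·area = 44
  edge (2, 0)→(13, 14): d=(11,14) right/bottom  bias=-1
  edge (13, 14)→(2, 4): d=(-11,-10) top-left  bias=+0
  edge (2, 4)→(2, 0): d=(0,-4) top-left  bias=+0
    (1,1)@(3, 3): e=[19,21,4] → █
    (2,1)@(5, 3): e=[-9,41,12] → ·
    (1,2)@(3, 5): e=[41,-1,4] → ·
    (2,2)@(5, 5): e=[13,19,12] → █
    (3,2)@(7, 5): e=[-15,39,20] → ·
    (2,3)@(5, 7): e=[35,-3,12] → ·
    (3,3)@(7, 7): e=[7,17,20] → █
    (4,3)@(9, 7): e=[-21,37,28] → ·
    (3,4)@(7, 9): e=[29,-5,20] → ·
    (4,4)@(9, 9): e=[1,15,28] → █
    (5,4)@(11, 9): e=[-27,35,36] → ·
    (4,5)@(9, 11): e=[23,-7,28] → ·
  covered (4 px):
    · · · · · · · · ·
    · █ · · · · · · ·
    · · █ · · · · · ·
    · · · █ · · · · ·
    · · · · █ · · · ·
    · · · · · · · · ·
    · · · · · · · · ·
    · · · · · · · · ·

Z-buffer (winner per pixel, '.' = empty):
  . . . 2 2 . . . .
  . 4 . . 2 2 2 2 .
  . . 4 . . 2 2 2 .
  0 . . 4 . . 2 2 .
  . 0 . . 4 . . 3 2
  . . 0 0 . 3 3 . 2
  1 1 1 3 3 3 3 . .
  . . . . 3 3 3 . .

Final: 4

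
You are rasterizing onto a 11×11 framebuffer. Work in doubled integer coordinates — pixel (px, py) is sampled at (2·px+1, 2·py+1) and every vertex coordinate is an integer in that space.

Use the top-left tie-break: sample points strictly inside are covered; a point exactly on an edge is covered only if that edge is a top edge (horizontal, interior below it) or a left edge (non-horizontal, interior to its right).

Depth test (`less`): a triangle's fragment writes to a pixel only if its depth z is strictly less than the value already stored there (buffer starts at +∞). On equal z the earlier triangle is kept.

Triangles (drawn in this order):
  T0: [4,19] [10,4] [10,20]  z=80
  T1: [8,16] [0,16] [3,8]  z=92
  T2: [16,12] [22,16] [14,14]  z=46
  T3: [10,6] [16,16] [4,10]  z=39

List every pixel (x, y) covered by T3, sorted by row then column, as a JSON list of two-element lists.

T0:
  2·area = 96
  edge (4, 19)→(10, 4): d=(6,-15) top-left  bias=+0
  edge (10, 4)→(10, 20): d=(0,16) right/bottom  bias=-1
  edge (10, 20)→(4, 19): d=(-6,-1) top-left  bias=+0
    (4,3)@(9, 7): e=[3,16,77] → X
    (5,3)@(11, 7): e=[33,-16,79] → .
    (4,4)@(9, 9): e=[15,16,65] → X
    (5,4)@(11, 9): e=[45,-16,67] → .
    (4,5)@(9, 11): e=[27,16,53] → X
    (5,5)@(11, 11): e=[57,-16,55] → .
    (3,6)@(7, 13): e=[9,48,39] → X
    (5,6)@(11, 13): e=[69,-16,43] → .
    (3,7)@(7, 15): e=[21,48,27] → X
    (5,7)@(11, 15): e=[81,-16,31] → .
    (2,8)@(5, 17): e=[3,80,13] → X
    (5,8)@(11, 17): e=[93,-16,19] → .
  covered (13 px):
    . . . . . . . . . . .
    . . . . . . . . . . .
    . . . . . . . . . . .
    . . . . X . . . . . .
    . . . . X . . . . . .
    . . . . X . . . . . .
    . . . X X . . . . . .
    . . . X X . . . . . .
    . . X X X . . . . . .
    . . X X X . . . . . .
    . . . . . . . . . . .
T1:
  2·area = 64
  edge (8, 16)→(0, 16): d=(-8,0) right/bottom  bias=-1
  edge (0, 16)→(3, 8): d=(3,-8) top-left  bias=+0
  edge (3, 8)→(8, 16): d=(5,8) right/bottom  bias=-1
    (1,4)@(3, 9): e=[56,3,5] → X
    (2,4)@(5, 9): e=[56,19,-11] → .
    (1,5)@(3, 11): e=[40,9,15] → X
    (2,5)@(5, 11): e=[40,25,-1] → .
    (1,6)@(3, 13): e=[24,15,25] → X
    (2,6)@(5, 13): e=[24,31,9] → X
    (3,6)@(7, 13): e=[24,47,-7] → .
    (0,7)@(1, 15): e=[8,5,51] → X
    (3,7)@(7, 15): e=[8,53,3] → X
    (4,7)@(9, 15): e=[8,69,-13] → .
    (0,8)@(1, 17): e=[-8,11,61] → .
    (1,8)@(3, 17): e=[-8,27,45] → .
  covered (8 px):
    . . . . . . . . . . .
    . . . . . . . . . . .
    . . . . . . . . . . .
    . . . . . . . . . . .
    . X . . . . . . . . .
    . X . . . . . . . . .
    . X X . . . . . . . .
    X X X X . . . . . . .
    . . . . . . . . . . .
    . . . . . . . . . . .
    . . . . . . . . . . .
T2:
  2·area = 20
  edge (16, 12)→(22, 16): d=(6,4) right/bottom  bias=-1
  edge (22, 16)→(14, 14): d=(-8,-2) top-left  bias=+0
  edge (14, 14)→(16, 12): d=(2,-2) top-left  bias=+0
    (10,3)@(21, 7): e=[-50,70,0] → .  [on edge]
    (9,4)@(19, 9): e=[-30,50,0] → .  [on edge]
    (8,5)@(17, 11): e=[-10,30,0] → .  [on edge]
    (7,6)@(15, 13): e=[10,10,0] → X  [on edge]
    (8,6)@(17, 13): e=[2,14,4] → X
    (9,6)@(19, 13): e=[-6,18,8] → .
    (6,7)@(13, 15): e=[30,-10,0] → .  [on edge]
    (7,7)@(15, 15): e=[22,-6,4] → .
    (8,7)@(17, 15): e=[14,-2,8] → .
    (9,7)@(19, 15): e=[6,2,12] → X
    (10,7)@(21, 15): e=[-2,6,16] → .
    (5,8)@(11, 17): e=[50,-30,0] → .  [on edge]
    (4,9)@(9, 19): e=[70,-50,0] → .  [on edge]
    (3,10)@(7, 21): e=[90,-70,0] → .  [on edge]
  covered (3 px):
    . . . . . . . . . . .
    . . . . . . . . . . .
    . . . . . . . . . . .
    . . . . . . . . . . .
    . . . . . . . . . . .
    . . . . . . . . . . .
    . . . . . . . X X . .
    . . . . . . . . . X .
    . . . . . . . . . . .
    . . . . . . . . . . .
    . . . . . . . . . . .
T3:
  2·area = 84
  edge (10, 6)→(16, 16): d=(6,10) right/bottom  bias=-1
  edge (16, 16)→(4, 10): d=(-12,-6) top-left  bias=+0
  edge (4, 10)→(10, 6): d=(6,-4) top-left  bias=+0
    (3,0)@(7, 1): e=[0,126,-42] → .  [on edge]
    (4,3)@(9, 7): e=[16,66,2] → X
    (5,3)@(11, 7): e=[-4,78,10] → .
    (3,4)@(7, 9): e=[48,30,6] → X
    (5,4)@(11, 9): e=[8,54,22] → X
    (6,4)@(13, 9): e=[-12,66,30] → .
    (3,5)@(7, 11): e=[60,6,18] → X
    (6,5)@(13, 11): e=[0,42,42] → .  [on edge]
    (3,6)@(7, 13): e=[72,-18,30] → .
    (4,6)@(9, 13): e=[52,-6,38] → .
    (5,6)@(11, 13): e=[32,6,46] → X
    (6,6)@(13, 13): e=[12,18,54] → X
    (9,10)@(19, 21): e=[0,-42,126] → .  [on edge]
  covered (10 px):
    . . . . . . . . . . .
    . . . . . . . . . . .
    . . . . . . . . . . .
    . . . . X . . . . . .
    . . . X X X . . . . .
    . . . X X X . . . . .
    . . . . . X X . . . .
    . . . . . . . X . . .
    . . . . . . . . . . .
    . . . . . . . . . . .
    . . . . . . . . . . .

Final: [[4,3],[3,4],[4,4],[5,4],[3,5],[4,5],[5,5],[5,6],[6,6],[7,7]]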